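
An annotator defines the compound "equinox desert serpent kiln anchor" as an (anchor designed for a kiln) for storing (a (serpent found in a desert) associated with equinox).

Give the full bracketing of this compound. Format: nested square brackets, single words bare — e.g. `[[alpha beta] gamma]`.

The outermost head in the paraphrase is "anchor" (specifically "kiln anchor"), modified by "equinox desert serpent".
Inside "equinox desert serpent": head "serpent" (specifically "desert serpent"), modifier "equinox".
Inside "desert serpent": head "serpent", modifier "desert".
Inside "kiln anchor": head "anchor", modifier "kiln".
Assembled: [[equinox [desert serpent]] [kiln anchor]].

[[equinox [desert serpent]] [kiln anchor]]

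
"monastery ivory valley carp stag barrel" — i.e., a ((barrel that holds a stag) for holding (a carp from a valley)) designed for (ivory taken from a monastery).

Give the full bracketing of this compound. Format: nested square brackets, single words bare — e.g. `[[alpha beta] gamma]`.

[[monastery ivory] [[valley carp] [stag barrel]]]

Whole compound: head "barrel" (specifically "valley carp stag barrel"), modifier "monastery ivory".
Inside "monastery ivory": head "ivory", modifier "monastery".
Inside "valley carp stag barrel": head "barrel" (specifically "stag barrel"), modifier "valley carp".
Inside "valley carp": head "carp", modifier "valley".
Inside "stag barrel": head "barrel", modifier "stag".
Putting it together: [[monastery ivory] [[valley carp] [stag barrel]]].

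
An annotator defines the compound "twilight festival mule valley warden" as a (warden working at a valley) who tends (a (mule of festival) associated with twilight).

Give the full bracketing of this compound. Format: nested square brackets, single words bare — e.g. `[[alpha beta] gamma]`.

[[twilight [festival mule]] [valley warden]]

The outermost head in the paraphrase is "warden" (specifically "valley warden"), modified by "twilight festival mule".
Inside "twilight festival mule": head "mule" (specifically "festival mule"), modifier "twilight".
Inside "festival mule": head "mule", modifier "festival".
Inside "valley warden": head "warden", modifier "valley".
So the structure is [[twilight [festival mule]] [valley warden]].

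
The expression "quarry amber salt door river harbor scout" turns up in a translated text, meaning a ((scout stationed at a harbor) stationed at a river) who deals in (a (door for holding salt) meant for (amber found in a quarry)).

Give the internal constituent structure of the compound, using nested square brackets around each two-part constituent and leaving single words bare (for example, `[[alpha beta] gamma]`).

The outermost head in the paraphrase is "scout" (specifically "river harbor scout"), modified by "quarry amber salt door".
"quarry amber salt door" → head "door" (specifically "salt door"), modifier "quarry amber".
"quarry amber" → head "amber", modifier "quarry".
"salt door" → head "door", modifier "salt".
"river harbor scout" → head "scout" (specifically "harbor scout"), modifier "river".
"harbor scout" → head "scout", modifier "harbor".
Assembled: [[[quarry amber] [salt door]] [river [harbor scout]]].

[[[quarry amber] [salt door]] [river [harbor scout]]]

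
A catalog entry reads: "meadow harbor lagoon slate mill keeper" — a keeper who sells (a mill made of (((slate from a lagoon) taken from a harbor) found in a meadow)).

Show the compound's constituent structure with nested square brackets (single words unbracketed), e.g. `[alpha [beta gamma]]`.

[[[meadow [harbor [lagoon slate]]] mill] keeper]

Whole compound: head "keeper", modifier "meadow harbor lagoon slate mill".
Inside "meadow harbor lagoon slate mill": head "mill", modifier "meadow harbor lagoon slate".
Inside "meadow harbor lagoon slate": head "slate" (specifically "harbor lagoon slate"), modifier "meadow".
Inside "harbor lagoon slate": head "slate" (specifically "lagoon slate"), modifier "harbor".
Inside "lagoon slate": head "slate", modifier "lagoon".
So the structure is [[[meadow [harbor [lagoon slate]]] mill] keeper].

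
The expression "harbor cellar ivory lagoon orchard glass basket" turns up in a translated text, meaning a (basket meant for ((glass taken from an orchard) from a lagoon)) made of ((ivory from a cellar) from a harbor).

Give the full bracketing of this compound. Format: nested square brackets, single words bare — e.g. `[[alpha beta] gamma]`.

The outermost head in the paraphrase is "basket" (specifically "lagoon orchard glass basket"), modified by "harbor cellar ivory".
Within "harbor cellar ivory", the head is "ivory" (specifically "cellar ivory") and the modifier is "harbor".
Within "cellar ivory", the head is "ivory" and the modifier is "cellar".
Within "lagoon orchard glass basket", the head is "basket" and the modifier is "lagoon orchard glass".
Within "lagoon orchard glass", the head is "glass" (specifically "orchard glass") and the modifier is "lagoon".
Within "orchard glass", the head is "glass" and the modifier is "orchard".
Assembled: [[harbor [cellar ivory]] [[lagoon [orchard glass]] basket]].

[[harbor [cellar ivory]] [[lagoon [orchard glass]] basket]]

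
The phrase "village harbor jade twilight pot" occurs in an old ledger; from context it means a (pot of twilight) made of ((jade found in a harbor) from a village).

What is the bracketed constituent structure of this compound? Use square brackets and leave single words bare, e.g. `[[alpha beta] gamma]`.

Overall it is a kind of pot (specifically "twilight pot"); the modifier is "village harbor jade".
Within "village harbor jade", the head is "jade" (specifically "harbor jade") and the modifier is "village".
Within "harbor jade", the head is "jade" and the modifier is "harbor".
Within "twilight pot", the head is "pot" and the modifier is "twilight".
Putting it together: [[village [harbor jade]] [twilight pot]].

[[village [harbor jade]] [twilight pot]]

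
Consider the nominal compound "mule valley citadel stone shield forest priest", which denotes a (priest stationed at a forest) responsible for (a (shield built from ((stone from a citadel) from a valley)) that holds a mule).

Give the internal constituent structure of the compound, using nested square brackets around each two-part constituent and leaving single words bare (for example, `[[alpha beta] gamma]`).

Overall it is a kind of priest (specifically "forest priest"); the modifier is "mule valley citadel stone shield".
Within "mule valley citadel stone shield", the head is "shield" (specifically "valley citadel stone shield") and the modifier is "mule".
Within "valley citadel stone shield", the head is "shield" and the modifier is "valley citadel stone".
Within "valley citadel stone", the head is "stone" (specifically "citadel stone") and the modifier is "valley".
Within "citadel stone", the head is "stone" and the modifier is "citadel".
Within "forest priest", the head is "priest" and the modifier is "forest".
So the structure is [[mule [[valley [citadel stone]] shield]] [forest priest]].

[[mule [[valley [citadel stone]] shield]] [forest priest]]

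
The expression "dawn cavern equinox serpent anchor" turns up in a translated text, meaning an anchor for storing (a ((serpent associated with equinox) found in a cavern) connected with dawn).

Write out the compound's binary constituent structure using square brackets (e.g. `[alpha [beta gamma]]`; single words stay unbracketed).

[[dawn [cavern [equinox serpent]]] anchor]

Whole compound: head "anchor", modifier "dawn cavern equinox serpent".
Inside "dawn cavern equinox serpent": head "serpent" (specifically "cavern equinox serpent"), modifier "dawn".
Inside "cavern equinox serpent": head "serpent" (specifically "equinox serpent"), modifier "cavern".
Inside "equinox serpent": head "serpent", modifier "equinox".
Assembled: [[dawn [cavern [equinox serpent]]] anchor].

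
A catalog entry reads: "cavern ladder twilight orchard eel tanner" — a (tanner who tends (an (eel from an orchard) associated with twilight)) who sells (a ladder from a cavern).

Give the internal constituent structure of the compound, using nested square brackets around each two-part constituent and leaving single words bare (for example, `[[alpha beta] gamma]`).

The outermost head in the paraphrase is "tanner" (specifically "twilight orchard eel tanner"), modified by "cavern ladder".
"cavern ladder" → head "ladder", modifier "cavern".
"twilight orchard eel tanner" → head "tanner", modifier "twilight orchard eel".
"twilight orchard eel" → head "eel" (specifically "orchard eel"), modifier "twilight".
"orchard eel" → head "eel", modifier "orchard".
So the structure is [[cavern ladder] [[twilight [orchard eel]] tanner]].

[[cavern ladder] [[twilight [orchard eel]] tanner]]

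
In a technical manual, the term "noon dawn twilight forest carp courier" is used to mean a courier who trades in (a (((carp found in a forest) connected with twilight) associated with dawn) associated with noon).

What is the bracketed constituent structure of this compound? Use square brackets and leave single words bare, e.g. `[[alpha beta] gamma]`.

Overall it is a kind of courier; the modifier is "noon dawn twilight forest carp".
Within "noon dawn twilight forest carp", the head is "carp" (specifically "dawn twilight forest carp") and the modifier is "noon".
Within "dawn twilight forest carp", the head is "carp" (specifically "twilight forest carp") and the modifier is "dawn".
Within "twilight forest carp", the head is "carp" (specifically "forest carp") and the modifier is "twilight".
Within "forest carp", the head is "carp" and the modifier is "forest".
Assembled: [[noon [dawn [twilight [forest carp]]]] courier].

[[noon [dawn [twilight [forest carp]]]] courier]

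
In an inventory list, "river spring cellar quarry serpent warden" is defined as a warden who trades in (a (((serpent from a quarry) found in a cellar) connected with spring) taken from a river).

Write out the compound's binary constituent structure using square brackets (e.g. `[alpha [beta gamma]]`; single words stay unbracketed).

[[river [spring [cellar [quarry serpent]]]] warden]

At the top level: head "warden"; modifier "river spring cellar quarry serpent".
Within "river spring cellar quarry serpent", the head is "serpent" (specifically "spring cellar quarry serpent") and the modifier is "river".
Within "spring cellar quarry serpent", the head is "serpent" (specifically "cellar quarry serpent") and the modifier is "spring".
Within "cellar quarry serpent", the head is "serpent" (specifically "quarry serpent") and the modifier is "cellar".
Within "quarry serpent", the head is "serpent" and the modifier is "quarry".
So the structure is [[river [spring [cellar [quarry serpent]]]] warden].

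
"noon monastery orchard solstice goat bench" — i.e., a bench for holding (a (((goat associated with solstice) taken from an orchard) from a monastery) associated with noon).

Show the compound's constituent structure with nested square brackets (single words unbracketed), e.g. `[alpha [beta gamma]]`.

[[noon [monastery [orchard [solstice goat]]]] bench]

The outermost head in the paraphrase is "bench", modified by "noon monastery orchard solstice goat".
Inside "noon monastery orchard solstice goat": head "goat" (specifically "monastery orchard solstice goat"), modifier "noon".
Inside "monastery orchard solstice goat": head "goat" (specifically "orchard solstice goat"), modifier "monastery".
Inside "orchard solstice goat": head "goat" (specifically "solstice goat"), modifier "orchard".
Inside "solstice goat": head "goat", modifier "solstice".
So the structure is [[noon [monastery [orchard [solstice goat]]]] bench].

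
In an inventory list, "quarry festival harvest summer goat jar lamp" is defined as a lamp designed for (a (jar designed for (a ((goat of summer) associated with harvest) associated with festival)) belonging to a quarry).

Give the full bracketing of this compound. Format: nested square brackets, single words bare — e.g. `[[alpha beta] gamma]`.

Overall it is a kind of lamp; the modifier is "quarry festival harvest summer goat jar".
Within "quarry festival harvest summer goat jar", the head is "jar" (specifically "festival harvest summer goat jar") and the modifier is "quarry".
Within "festival harvest summer goat jar", the head is "jar" and the modifier is "festival harvest summer goat".
Within "festival harvest summer goat", the head is "goat" (specifically "harvest summer goat") and the modifier is "festival".
Within "harvest summer goat", the head is "goat" (specifically "summer goat") and the modifier is "harvest".
Within "summer goat", the head is "goat" and the modifier is "summer".
Assembled: [[quarry [[festival [harvest [summer goat]]] jar]] lamp].

[[quarry [[festival [harvest [summer goat]]] jar]] lamp]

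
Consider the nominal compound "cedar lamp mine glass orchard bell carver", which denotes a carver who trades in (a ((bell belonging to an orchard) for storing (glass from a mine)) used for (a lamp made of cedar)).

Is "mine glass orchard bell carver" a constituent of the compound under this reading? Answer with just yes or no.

no

The top-level split is [cedar lamp mine glass orchard bell] [carver]; the full structure is [[[cedar lamp] [[mine glass] [orchard bell]]] carver].
"mine glass orchard bell carver" straddles a constituent boundary, so it is not a single unit.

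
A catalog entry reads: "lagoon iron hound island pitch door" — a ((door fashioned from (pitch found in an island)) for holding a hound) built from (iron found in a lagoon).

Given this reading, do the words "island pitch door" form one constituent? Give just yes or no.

The paraphrase groups the words so that "island pitch door" is one unit: it corresponds to a single parenthesized sub-phrase.
The full structure is [[lagoon iron] [hound [[island pitch] door]]], in which [island pitch door] is a constituent.

yes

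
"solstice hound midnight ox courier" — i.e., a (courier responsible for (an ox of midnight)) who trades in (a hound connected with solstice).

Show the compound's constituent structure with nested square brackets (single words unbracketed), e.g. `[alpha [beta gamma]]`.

[[solstice hound] [[midnight ox] courier]]

Whole compound: head "courier" (specifically "midnight ox courier"), modifier "solstice hound".
Inside "solstice hound": head "hound", modifier "solstice".
Inside "midnight ox courier": head "courier", modifier "midnight ox".
Inside "midnight ox": head "ox", modifier "midnight".
Putting it together: [[solstice hound] [[midnight ox] courier]].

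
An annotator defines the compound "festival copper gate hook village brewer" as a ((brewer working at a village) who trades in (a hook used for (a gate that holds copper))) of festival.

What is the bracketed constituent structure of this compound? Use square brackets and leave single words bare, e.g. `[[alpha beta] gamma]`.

[festival [[[copper gate] hook] [village brewer]]]

Whole compound: head "brewer" (specifically "copper gate hook village brewer"), modifier "festival".
Inside "copper gate hook village brewer": head "brewer" (specifically "village brewer"), modifier "copper gate hook".
Inside "copper gate hook": head "hook", modifier "copper gate".
Inside "copper gate": head "gate", modifier "copper".
Inside "village brewer": head "brewer", modifier "village".
So the structure is [festival [[[copper gate] hook] [village brewer]]].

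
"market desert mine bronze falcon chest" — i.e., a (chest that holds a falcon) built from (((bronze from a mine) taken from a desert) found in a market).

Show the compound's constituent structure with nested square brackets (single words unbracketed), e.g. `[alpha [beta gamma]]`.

Whole compound: head "chest" (specifically "falcon chest"), modifier "market desert mine bronze".
Inside "market desert mine bronze": head "bronze" (specifically "desert mine bronze"), modifier "market".
Inside "desert mine bronze": head "bronze" (specifically "mine bronze"), modifier "desert".
Inside "mine bronze": head "bronze", modifier "mine".
Inside "falcon chest": head "chest", modifier "falcon".
Putting it together: [[market [desert [mine bronze]]] [falcon chest]].

[[market [desert [mine bronze]]] [falcon chest]]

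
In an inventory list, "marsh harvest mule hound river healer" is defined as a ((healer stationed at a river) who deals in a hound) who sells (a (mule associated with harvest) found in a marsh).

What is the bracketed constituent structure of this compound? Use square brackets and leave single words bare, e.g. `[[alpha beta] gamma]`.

Whole compound: head "healer" (specifically "hound river healer"), modifier "marsh harvest mule".
"marsh harvest mule" → head "mule" (specifically "harvest mule"), modifier "marsh".
"harvest mule" → head "mule", modifier "harvest".
"hound river healer" → head "healer" (specifically "river healer"), modifier "hound".
"river healer" → head "healer", modifier "river".
Assembled: [[marsh [harvest mule]] [hound [river healer]]].

[[marsh [harvest mule]] [hound [river healer]]]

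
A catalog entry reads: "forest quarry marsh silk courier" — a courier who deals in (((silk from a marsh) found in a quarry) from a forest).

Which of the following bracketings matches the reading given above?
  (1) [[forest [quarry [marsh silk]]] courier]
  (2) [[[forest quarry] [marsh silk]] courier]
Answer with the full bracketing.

The paraphrase's head is the "courier" part ("courier"); its modifier is "forest quarry marsh silk".
That top-level split, carried through the inner groups, gives [[forest [quarry [marsh silk]]] courier].

[[forest [quarry [marsh silk]]] courier]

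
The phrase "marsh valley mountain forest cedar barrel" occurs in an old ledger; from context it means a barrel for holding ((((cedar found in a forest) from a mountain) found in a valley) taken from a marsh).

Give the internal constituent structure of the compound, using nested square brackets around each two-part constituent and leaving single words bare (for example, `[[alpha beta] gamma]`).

[[marsh [valley [mountain [forest cedar]]]] barrel]

The outermost head in the paraphrase is "barrel", modified by "marsh valley mountain forest cedar".
"marsh valley mountain forest cedar" → head "cedar" (specifically "valley mountain forest cedar"), modifier "marsh".
"valley mountain forest cedar" → head "cedar" (specifically "mountain forest cedar"), modifier "valley".
"mountain forest cedar" → head "cedar" (specifically "forest cedar"), modifier "mountain".
"forest cedar" → head "cedar", modifier "forest".
So the structure is [[marsh [valley [mountain [forest cedar]]]] barrel].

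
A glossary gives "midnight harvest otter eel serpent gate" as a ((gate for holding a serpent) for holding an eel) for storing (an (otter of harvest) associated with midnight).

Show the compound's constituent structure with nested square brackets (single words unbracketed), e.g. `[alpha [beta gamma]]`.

Overall it is a kind of gate (specifically "eel serpent gate"); the modifier is "midnight harvest otter".
Within "midnight harvest otter", the head is "otter" (specifically "harvest otter") and the modifier is "midnight".
Within "harvest otter", the head is "otter" and the modifier is "harvest".
Within "eel serpent gate", the head is "gate" (specifically "serpent gate") and the modifier is "eel".
Within "serpent gate", the head is "gate" and the modifier is "serpent".
So the structure is [[midnight [harvest otter]] [eel [serpent gate]]].

[[midnight [harvest otter]] [eel [serpent gate]]]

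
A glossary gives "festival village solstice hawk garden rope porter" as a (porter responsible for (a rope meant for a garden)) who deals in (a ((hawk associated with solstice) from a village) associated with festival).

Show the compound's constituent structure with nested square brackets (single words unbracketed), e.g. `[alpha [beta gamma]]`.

[[festival [village [solstice hawk]]] [[garden rope] porter]]

At the top level: head "porter" (specifically "garden rope porter"); modifier "festival village solstice hawk".
Within "festival village solstice hawk", the head is "hawk" (specifically "village solstice hawk") and the modifier is "festival".
Within "village solstice hawk", the head is "hawk" (specifically "solstice hawk") and the modifier is "village".
Within "solstice hawk", the head is "hawk" and the modifier is "solstice".
Within "garden rope porter", the head is "porter" and the modifier is "garden rope".
Within "garden rope", the head is "rope" and the modifier is "garden".
So the structure is [[festival [village [solstice hawk]]] [[garden rope] porter]].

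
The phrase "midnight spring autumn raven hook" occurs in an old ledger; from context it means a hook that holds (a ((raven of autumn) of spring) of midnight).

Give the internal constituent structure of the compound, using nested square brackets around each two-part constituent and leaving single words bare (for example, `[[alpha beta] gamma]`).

Whole compound: head "hook", modifier "midnight spring autumn raven".
Inside "midnight spring autumn raven": head "raven" (specifically "spring autumn raven"), modifier "midnight".
Inside "spring autumn raven": head "raven" (specifically "autumn raven"), modifier "spring".
Inside "autumn raven": head "raven", modifier "autumn".
Putting it together: [[midnight [spring [autumn raven]]] hook].

[[midnight [spring [autumn raven]]] hook]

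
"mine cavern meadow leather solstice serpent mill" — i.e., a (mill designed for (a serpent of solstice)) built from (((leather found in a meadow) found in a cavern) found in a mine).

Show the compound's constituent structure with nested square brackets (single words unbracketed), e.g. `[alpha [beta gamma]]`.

Whole compound: head "mill" (specifically "solstice serpent mill"), modifier "mine cavern meadow leather".
Within "mine cavern meadow leather", the head is "leather" (specifically "cavern meadow leather") and the modifier is "mine".
Within "cavern meadow leather", the head is "leather" (specifically "meadow leather") and the modifier is "cavern".
Within "meadow leather", the head is "leather" and the modifier is "meadow".
Within "solstice serpent mill", the head is "mill" and the modifier is "solstice serpent".
Within "solstice serpent", the head is "serpent" and the modifier is "solstice".
Assembled: [[mine [cavern [meadow leather]]] [[solstice serpent] mill]].

[[mine [cavern [meadow leather]]] [[solstice serpent] mill]]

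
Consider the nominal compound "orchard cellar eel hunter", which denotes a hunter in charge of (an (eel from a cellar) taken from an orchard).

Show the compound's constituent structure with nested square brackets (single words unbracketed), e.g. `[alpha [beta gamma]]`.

At the top level: head "hunter"; modifier "orchard cellar eel".
Within "orchard cellar eel", the head is "eel" (specifically "cellar eel") and the modifier is "orchard".
Within "cellar eel", the head is "eel" and the modifier is "cellar".
Putting it together: [[orchard [cellar eel]] hunter].

[[orchard [cellar eel]] hunter]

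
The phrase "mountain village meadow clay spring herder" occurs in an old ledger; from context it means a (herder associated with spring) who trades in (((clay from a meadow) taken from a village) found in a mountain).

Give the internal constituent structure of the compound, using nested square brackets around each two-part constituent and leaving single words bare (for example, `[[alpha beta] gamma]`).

At the top level: head "herder" (specifically "spring herder"); modifier "mountain village meadow clay".
"mountain village meadow clay" → head "clay" (specifically "village meadow clay"), modifier "mountain".
"village meadow clay" → head "clay" (specifically "meadow clay"), modifier "village".
"meadow clay" → head "clay", modifier "meadow".
"spring herder" → head "herder", modifier "spring".
So the structure is [[mountain [village [meadow clay]]] [spring herder]].

[[mountain [village [meadow clay]]] [spring herder]]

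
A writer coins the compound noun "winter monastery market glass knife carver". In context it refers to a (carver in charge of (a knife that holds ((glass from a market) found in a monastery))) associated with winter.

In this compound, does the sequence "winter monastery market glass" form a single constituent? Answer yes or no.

no

The top-level split is [winter] [monastery market glass knife carver]; the full structure is [winter [[[monastery [market glass]] knife] carver]].
"winter monastery market glass" straddles a constituent boundary, so it is not a single unit.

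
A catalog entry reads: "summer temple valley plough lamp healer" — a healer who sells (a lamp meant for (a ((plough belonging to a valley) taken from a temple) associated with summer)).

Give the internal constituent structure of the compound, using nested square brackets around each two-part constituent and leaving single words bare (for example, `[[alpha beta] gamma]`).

The outermost head in the paraphrase is "healer", modified by "summer temple valley plough lamp".
Within "summer temple valley plough lamp", the head is "lamp" and the modifier is "summer temple valley plough".
Within "summer temple valley plough", the head is "plough" (specifically "temple valley plough") and the modifier is "summer".
Within "temple valley plough", the head is "plough" (specifically "valley plough") and the modifier is "temple".
Within "valley plough", the head is "plough" and the modifier is "valley".
Assembled: [[[summer [temple [valley plough]]] lamp] healer].

[[[summer [temple [valley plough]]] lamp] healer]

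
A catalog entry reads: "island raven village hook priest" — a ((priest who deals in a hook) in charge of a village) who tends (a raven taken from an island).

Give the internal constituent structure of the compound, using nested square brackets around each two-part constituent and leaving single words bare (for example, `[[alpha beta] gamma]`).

The outermost head in the paraphrase is "priest" (specifically "village hook priest"), modified by "island raven".
Within "island raven", the head is "raven" and the modifier is "island".
Within "village hook priest", the head is "priest" (specifically "hook priest") and the modifier is "village".
Within "hook priest", the head is "priest" and the modifier is "hook".
Putting it together: [[island raven] [village [hook priest]]].

[[island raven] [village [hook priest]]]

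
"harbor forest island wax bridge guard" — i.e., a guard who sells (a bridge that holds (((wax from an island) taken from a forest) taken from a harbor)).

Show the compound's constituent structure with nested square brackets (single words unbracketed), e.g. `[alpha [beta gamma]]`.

Whole compound: head "guard", modifier "harbor forest island wax bridge".
Inside "harbor forest island wax bridge": head "bridge", modifier "harbor forest island wax".
Inside "harbor forest island wax": head "wax" (specifically "forest island wax"), modifier "harbor".
Inside "forest island wax": head "wax" (specifically "island wax"), modifier "forest".
Inside "island wax": head "wax", modifier "island".
Putting it together: [[[harbor [forest [island wax]]] bridge] guard].

[[[harbor [forest [island wax]]] bridge] guard]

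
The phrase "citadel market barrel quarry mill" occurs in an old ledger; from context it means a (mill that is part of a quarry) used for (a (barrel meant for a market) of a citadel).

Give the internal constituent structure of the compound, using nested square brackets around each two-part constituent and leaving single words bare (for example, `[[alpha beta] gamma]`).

The outermost head in the paraphrase is "mill" (specifically "quarry mill"), modified by "citadel market barrel".
Inside "citadel market barrel": head "barrel" (specifically "market barrel"), modifier "citadel".
Inside "market barrel": head "barrel", modifier "market".
Inside "quarry mill": head "mill", modifier "quarry".
Assembled: [[citadel [market barrel]] [quarry mill]].

[[citadel [market barrel]] [quarry mill]]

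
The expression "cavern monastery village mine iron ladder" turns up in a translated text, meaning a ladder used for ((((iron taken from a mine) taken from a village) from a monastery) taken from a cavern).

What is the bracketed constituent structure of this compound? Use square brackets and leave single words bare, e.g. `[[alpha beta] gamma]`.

At the top level: head "ladder"; modifier "cavern monastery village mine iron".
"cavern monastery village mine iron" → head "iron" (specifically "monastery village mine iron"), modifier "cavern".
"monastery village mine iron" → head "iron" (specifically "village mine iron"), modifier "monastery".
"village mine iron" → head "iron" (specifically "mine iron"), modifier "village".
"mine iron" → head "iron", modifier "mine".
Assembled: [[cavern [monastery [village [mine iron]]]] ladder].

[[cavern [monastery [village [mine iron]]]] ladder]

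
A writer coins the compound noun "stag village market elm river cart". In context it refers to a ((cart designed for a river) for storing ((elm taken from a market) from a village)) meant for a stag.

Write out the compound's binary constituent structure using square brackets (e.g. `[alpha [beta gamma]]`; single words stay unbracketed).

Whole compound: head "cart" (specifically "village market elm river cart"), modifier "stag".
Within "village market elm river cart", the head is "cart" (specifically "river cart") and the modifier is "village market elm".
Within "village market elm", the head is "elm" (specifically "market elm") and the modifier is "village".
Within "market elm", the head is "elm" and the modifier is "market".
Within "river cart", the head is "cart" and the modifier is "river".
Putting it together: [stag [[village [market elm]] [river cart]]].

[stag [[village [market elm]] [river cart]]]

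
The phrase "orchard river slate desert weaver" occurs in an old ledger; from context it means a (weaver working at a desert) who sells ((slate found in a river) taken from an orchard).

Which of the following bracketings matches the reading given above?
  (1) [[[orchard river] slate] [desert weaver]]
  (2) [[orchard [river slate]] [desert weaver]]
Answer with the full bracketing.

The paraphrase's head is the "weaver" part ("desert weaver"); its modifier is "orchard river slate".
That top-level split, carried through the inner groups, gives [[orchard [river slate]] [desert weaver]].

[[orchard [river slate]] [desert weaver]]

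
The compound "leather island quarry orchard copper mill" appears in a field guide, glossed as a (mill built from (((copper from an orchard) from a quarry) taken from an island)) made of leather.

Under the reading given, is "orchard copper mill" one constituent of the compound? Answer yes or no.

The top-level split is [leather] [island quarry orchard copper mill]; the full structure is [leather [[island [quarry [orchard copper]]] mill]].
"orchard copper mill" straddles a constituent boundary, so it is not a single unit.

no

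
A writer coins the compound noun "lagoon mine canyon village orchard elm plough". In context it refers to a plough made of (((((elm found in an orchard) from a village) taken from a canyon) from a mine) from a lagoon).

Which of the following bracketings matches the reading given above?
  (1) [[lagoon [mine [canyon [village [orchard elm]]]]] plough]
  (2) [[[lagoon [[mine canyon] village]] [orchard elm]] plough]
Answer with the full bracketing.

The paraphrase's head is the "plough" part ("plough"); its modifier is "lagoon mine canyon village orchard elm".
That top-level split, carried through the inner groups, gives [[lagoon [mine [canyon [village [orchard elm]]]]] plough].

[[lagoon [mine [canyon [village [orchard elm]]]]] plough]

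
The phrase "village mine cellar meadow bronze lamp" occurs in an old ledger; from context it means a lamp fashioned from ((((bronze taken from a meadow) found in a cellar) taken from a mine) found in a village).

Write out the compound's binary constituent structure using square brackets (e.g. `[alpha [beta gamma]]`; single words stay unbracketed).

[[village [mine [cellar [meadow bronze]]]] lamp]

Overall it is a kind of lamp; the modifier is "village mine cellar meadow bronze".
"village mine cellar meadow bronze" → head "bronze" (specifically "mine cellar meadow bronze"), modifier "village".
"mine cellar meadow bronze" → head "bronze" (specifically "cellar meadow bronze"), modifier "mine".
"cellar meadow bronze" → head "bronze" (specifically "meadow bronze"), modifier "cellar".
"meadow bronze" → head "bronze", modifier "meadow".
Putting it together: [[village [mine [cellar [meadow bronze]]]] lamp].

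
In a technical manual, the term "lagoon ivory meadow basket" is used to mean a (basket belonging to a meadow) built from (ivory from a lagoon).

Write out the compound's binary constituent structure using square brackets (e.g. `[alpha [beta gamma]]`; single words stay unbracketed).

[[lagoon ivory] [meadow basket]]

Whole compound: head "basket" (specifically "meadow basket"), modifier "lagoon ivory".
Within "lagoon ivory", the head is "ivory" and the modifier is "lagoon".
Within "meadow basket", the head is "basket" and the modifier is "meadow".
Putting it together: [[lagoon ivory] [meadow basket]].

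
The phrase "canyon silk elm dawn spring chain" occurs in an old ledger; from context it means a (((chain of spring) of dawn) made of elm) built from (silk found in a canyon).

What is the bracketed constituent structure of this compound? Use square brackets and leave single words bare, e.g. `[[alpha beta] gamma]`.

[[canyon silk] [elm [dawn [spring chain]]]]

Overall it is a kind of chain (specifically "elm dawn spring chain"); the modifier is "canyon silk".
Within "canyon silk", the head is "silk" and the modifier is "canyon".
Within "elm dawn spring chain", the head is "chain" (specifically "dawn spring chain") and the modifier is "elm".
Within "dawn spring chain", the head is "chain" (specifically "spring chain") and the modifier is "dawn".
Within "spring chain", the head is "chain" and the modifier is "spring".
Putting it together: [[canyon silk] [elm [dawn [spring chain]]]].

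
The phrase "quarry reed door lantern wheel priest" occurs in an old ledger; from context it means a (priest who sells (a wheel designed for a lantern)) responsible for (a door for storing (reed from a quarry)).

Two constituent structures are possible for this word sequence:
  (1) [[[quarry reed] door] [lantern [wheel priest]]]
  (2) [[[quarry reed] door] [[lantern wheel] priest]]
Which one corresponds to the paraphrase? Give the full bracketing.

[[[quarry reed] door] [[lantern wheel] priest]]

The paraphrase's head is the "priest" part ("lantern wheel priest"); its modifier is "quarry reed door".
That top-level split, carried through the inner groups, gives [[[quarry reed] door] [[lantern wheel] priest]].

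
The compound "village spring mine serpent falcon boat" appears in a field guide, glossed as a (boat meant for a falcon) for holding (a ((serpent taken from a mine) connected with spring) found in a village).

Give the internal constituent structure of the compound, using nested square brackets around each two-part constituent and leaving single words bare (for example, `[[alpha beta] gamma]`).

[[village [spring [mine serpent]]] [falcon boat]]

Overall it is a kind of boat (specifically "falcon boat"); the modifier is "village spring mine serpent".
Within "village spring mine serpent", the head is "serpent" (specifically "spring mine serpent") and the modifier is "village".
Within "spring mine serpent", the head is "serpent" (specifically "mine serpent") and the modifier is "spring".
Within "mine serpent", the head is "serpent" and the modifier is "mine".
Within "falcon boat", the head is "boat" and the modifier is "falcon".
Assembled: [[village [spring [mine serpent]]] [falcon boat]].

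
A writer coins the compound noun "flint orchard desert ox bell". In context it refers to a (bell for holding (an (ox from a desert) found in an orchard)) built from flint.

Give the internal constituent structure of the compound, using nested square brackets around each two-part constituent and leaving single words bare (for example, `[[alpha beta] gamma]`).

At the top level: head "bell" (specifically "orchard desert ox bell"); modifier "flint".
Inside "orchard desert ox bell": head "bell", modifier "orchard desert ox".
Inside "orchard desert ox": head "ox" (specifically "desert ox"), modifier "orchard".
Inside "desert ox": head "ox", modifier "desert".
So the structure is [flint [[orchard [desert ox]] bell]].

[flint [[orchard [desert ox]] bell]]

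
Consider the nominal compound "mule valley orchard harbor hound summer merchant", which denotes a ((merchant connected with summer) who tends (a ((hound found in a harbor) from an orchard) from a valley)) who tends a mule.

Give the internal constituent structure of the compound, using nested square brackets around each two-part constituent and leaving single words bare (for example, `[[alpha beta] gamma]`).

Overall it is a kind of merchant (specifically "valley orchard harbor hound summer merchant"); the modifier is "mule".
Within "valley orchard harbor hound summer merchant", the head is "merchant" (specifically "summer merchant") and the modifier is "valley orchard harbor hound".
Within "valley orchard harbor hound", the head is "hound" (specifically "orchard harbor hound") and the modifier is "valley".
Within "orchard harbor hound", the head is "hound" (specifically "harbor hound") and the modifier is "orchard".
Within "harbor hound", the head is "hound" and the modifier is "harbor".
Within "summer merchant", the head is "merchant" and the modifier is "summer".
Putting it together: [mule [[valley [orchard [harbor hound]]] [summer merchant]]].

[mule [[valley [orchard [harbor hound]]] [summer merchant]]]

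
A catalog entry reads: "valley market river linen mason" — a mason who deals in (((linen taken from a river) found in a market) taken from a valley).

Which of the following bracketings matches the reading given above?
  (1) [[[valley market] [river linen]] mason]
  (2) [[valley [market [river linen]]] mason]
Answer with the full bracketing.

[[valley [market [river linen]]] mason]

The paraphrase's head is the "mason" part ("mason"); its modifier is "valley market river linen".
That top-level split, carried through the inner groups, gives [[valley [market [river linen]]] mason].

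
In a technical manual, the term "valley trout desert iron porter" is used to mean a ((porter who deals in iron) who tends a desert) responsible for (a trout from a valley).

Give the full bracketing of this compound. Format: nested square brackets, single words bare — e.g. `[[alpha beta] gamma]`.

The outermost head in the paraphrase is "porter" (specifically "desert iron porter"), modified by "valley trout".
Within "valley trout", the head is "trout" and the modifier is "valley".
Within "desert iron porter", the head is "porter" (specifically "iron porter") and the modifier is "desert".
Within "iron porter", the head is "porter" and the modifier is "iron".
Putting it together: [[valley trout] [desert [iron porter]]].

[[valley trout] [desert [iron porter]]]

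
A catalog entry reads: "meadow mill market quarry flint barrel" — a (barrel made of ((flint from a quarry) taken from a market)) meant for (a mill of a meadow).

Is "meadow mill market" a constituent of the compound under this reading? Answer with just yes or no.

The top-level split is [meadow mill] [market quarry flint barrel]; the full structure is [[meadow mill] [[market [quarry flint]] barrel]].
"meadow mill market" straddles a constituent boundary, so it is not a single unit.

no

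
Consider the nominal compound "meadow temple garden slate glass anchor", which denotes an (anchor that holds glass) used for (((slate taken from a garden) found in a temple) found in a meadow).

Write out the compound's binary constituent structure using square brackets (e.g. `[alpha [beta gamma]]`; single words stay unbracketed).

[[meadow [temple [garden slate]]] [glass anchor]]

At the top level: head "anchor" (specifically "glass anchor"); modifier "meadow temple garden slate".
Within "meadow temple garden slate", the head is "slate" (specifically "temple garden slate") and the modifier is "meadow".
Within "temple garden slate", the head is "slate" (specifically "garden slate") and the modifier is "temple".
Within "garden slate", the head is "slate" and the modifier is "garden".
Within "glass anchor", the head is "anchor" and the modifier is "glass".
So the structure is [[meadow [temple [garden slate]]] [glass anchor]].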